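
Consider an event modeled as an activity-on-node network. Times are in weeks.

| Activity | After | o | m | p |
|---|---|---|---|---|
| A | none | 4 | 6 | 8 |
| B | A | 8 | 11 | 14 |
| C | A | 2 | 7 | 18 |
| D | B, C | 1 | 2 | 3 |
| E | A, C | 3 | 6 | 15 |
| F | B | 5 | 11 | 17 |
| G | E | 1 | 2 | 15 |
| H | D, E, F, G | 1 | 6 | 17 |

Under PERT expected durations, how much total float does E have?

3 weeks

te_A = (4 + 4·6 + 8)/6 = 36/6 = 6
te_B = (8 + 4·11 + 14)/6 = 66/6 = 11
te_C = (2 + 4·7 + 18)/6 = 48/6 = 8
te_D = (1 + 4·2 + 3)/6 = 12/6 = 2
te_E = (3 + 4·6 + 15)/6 = 42/6 = 7
te_F = (5 + 4·11 + 17)/6 = 66/6 = 11
te_G = (1 + 4·2 + 15)/6 = 24/6 = 4
te_H = (1 + 4·6 + 17)/6 = 42/6 = 7

Forward pass:
ES_A = 0; EF_A = 6
ES_B = 6; EF_B = 6+11 = 17
ES_C = 6; EF_C = 6+8 = 14
ES_D = max(EF_B=17, EF_C=14) = 17; EF_D = 17+2 = 19
ES_E = max(EF_A=6, EF_C=14) = 14; EF_E = 14+7 = 21
ES_F = 17; EF_F = 17+11 = 28
ES_G = 21; EF_G = 21+4 = 25
ES_H = max(EF_D=19, EF_E=21, EF_F=28, EF_G=25) = 28; EF_H = 28+7 = 35
Expected project duration μ = 35 weeks. Critical path: A → B → F → H.

Backward pass:
LF_H = 35; LS_H = 35−7 = 28
LF_G = LS_H = 28; LS_G = 28−4 = 24
LF_F = LS_H = 28; LS_F = 28−11 = 17
LF_E = min(LS_G=24, LS_H=28) = 24; LS_E = 24−7 = 17
LF_D = LS_H = 28; LS_D = 28−2 = 26
LF_C = min(LS_D=26, LS_E=17) = 17; LS_C = 17−8 = 9
LF_B = min(LS_D=26, LS_F=17) = 17; LS_B = 17−11 = 6
LF_A = min(LS_B=6, LS_C=9, LS_E=17) = 6; LS_A = 6−6 = 0
Slack_E = LS_E − ES_E = 17 − 14 = 3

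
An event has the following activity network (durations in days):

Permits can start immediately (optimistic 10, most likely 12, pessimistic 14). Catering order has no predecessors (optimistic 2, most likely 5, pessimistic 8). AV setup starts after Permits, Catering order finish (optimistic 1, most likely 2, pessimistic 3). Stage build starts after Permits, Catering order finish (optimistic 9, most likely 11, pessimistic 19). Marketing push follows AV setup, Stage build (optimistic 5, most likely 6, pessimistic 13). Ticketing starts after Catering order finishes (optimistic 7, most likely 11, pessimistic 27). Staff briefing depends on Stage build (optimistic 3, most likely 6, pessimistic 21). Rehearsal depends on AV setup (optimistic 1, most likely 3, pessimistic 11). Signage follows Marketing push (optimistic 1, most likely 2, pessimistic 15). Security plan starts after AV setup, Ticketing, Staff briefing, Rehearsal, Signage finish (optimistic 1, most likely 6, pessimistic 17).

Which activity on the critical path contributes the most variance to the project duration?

Security plan

te_Permits = (10 + 4·12 + 14)/6 = 72/6 = 12; σ²_Permits = ((14−10)/6)² = 0.444
te_Catering order = (2 + 4·5 + 8)/6 = 30/6 = 5; σ²_Catering order = ((8−2)/6)² = 1.000
te_AV setup = (1 + 4·2 + 3)/6 = 12/6 = 2; σ²_AV setup = ((3−1)/6)² = 0.111
te_Stage build = (9 + 4·11 + 19)/6 = 72/6 = 12; σ²_Stage build = ((19−9)/6)² = 2.778
te_Marketing push = (5 + 4·6 + 13)/6 = 42/6 = 7; σ²_Marketing push = ((13−5)/6)² = 1.778
te_Ticketing = (7 + 4·11 + 27)/6 = 78/6 = 13; σ²_Ticketing = ((27−7)/6)² = 11.111
te_Staff briefing = (3 + 4·6 + 21)/6 = 48/6 = 8; σ²_Staff briefing = ((21−3)/6)² = 9.000
te_Rehearsal = (1 + 4·3 + 11)/6 = 24/6 = 4; σ²_Rehearsal = ((11−1)/6)² = 2.778
te_Signage = (1 + 4·2 + 15)/6 = 24/6 = 4; σ²_Signage = ((15−1)/6)² = 5.444
te_Security plan = (1 + 4·6 + 17)/6 = 42/6 = 7; σ²_Security plan = ((17−1)/6)² = 7.111

Forward pass:
ES_Permits = 0; EF_Permits = 12
ES_Catering order = 0; EF_Catering order = 5
ES_AV setup = max(EF_Permits=12, EF_Catering order=5) = 12; EF_AV setup = 12+2 = 14
ES_Stage build = max(EF_Permits=12, EF_Catering order=5) = 12; EF_Stage build = 12+12 = 24
ES_Marketing push = max(EF_AV setup=14, EF_Stage build=24) = 24; EF_Marketing push = 24+7 = 31
ES_Ticketing = 5; EF_Ticketing = 5+13 = 18
ES_Staff briefing = 24; EF_Staff briefing = 24+8 = 32
ES_Rehearsal = 14; EF_Rehearsal = 14+4 = 18
ES_Signage = 31; EF_Signage = 31+4 = 35
ES_Security plan = max(EF_AV setup=14, EF_Ticketing=18, EF_Staff briefing=32, EF_Rehearsal=18, EF_Signage=35) = 35; EF_Security plan = 35+7 = 42
Expected project duration μ = 42 days. Critical path: Permits → Stage build → Marketing push → Signage → Security plan.

Variances on critical path: σ²_Permits=0.444, σ²_Stage build=2.778, σ²_Marketing push=1.778, σ²_Signage=5.444, σ²_Security plan=7.111.
Largest is σ²_Security plan = 7.111.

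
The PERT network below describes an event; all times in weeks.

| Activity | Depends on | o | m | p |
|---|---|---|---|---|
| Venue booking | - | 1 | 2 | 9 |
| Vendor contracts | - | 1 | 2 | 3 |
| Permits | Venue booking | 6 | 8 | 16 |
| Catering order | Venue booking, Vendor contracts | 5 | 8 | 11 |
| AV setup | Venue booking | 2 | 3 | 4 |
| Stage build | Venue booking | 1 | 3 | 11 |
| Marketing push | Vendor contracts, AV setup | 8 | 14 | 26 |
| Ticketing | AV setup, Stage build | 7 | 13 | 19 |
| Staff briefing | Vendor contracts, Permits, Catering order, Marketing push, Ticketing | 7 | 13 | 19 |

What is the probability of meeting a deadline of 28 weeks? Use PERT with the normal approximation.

te_Venue booking = (1 + 4·2 + 9)/6 = 18/6 = 3; σ²_Venue booking = ((9−1)/6)² = 1.778
te_Vendor contracts = (1 + 4·2 + 3)/6 = 12/6 = 2; σ²_Vendor contracts = ((3−1)/6)² = 0.111
te_Permits = (6 + 4·8 + 16)/6 = 54/6 = 9; σ²_Permits = ((16−6)/6)² = 2.778
te_Catering order = (5 + 4·8 + 11)/6 = 48/6 = 8; σ²_Catering order = ((11−5)/6)² = 1.000
te_AV setup = (2 + 4·3 + 4)/6 = 18/6 = 3; σ²_AV setup = ((4−2)/6)² = 0.111
te_Stage build = (1 + 4·3 + 11)/6 = 24/6 = 4; σ²_Stage build = ((11−1)/6)² = 2.778
te_Marketing push = (8 + 4·14 + 26)/6 = 90/6 = 15; σ²_Marketing push = ((26−8)/6)² = 9.000
te_Ticketing = (7 + 4·13 + 19)/6 = 78/6 = 13; σ²_Ticketing = ((19−7)/6)² = 4.000
te_Staff briefing = (7 + 4·13 + 19)/6 = 78/6 = 13; σ²_Staff briefing = ((19−7)/6)² = 4.000

Forward pass:
ES_Venue booking = 0; EF_Venue booking = 3
ES_Vendor contracts = 0; EF_Vendor contracts = 2
ES_Permits = 3; EF_Permits = 3+9 = 12
ES_Catering order = max(EF_Venue booking=3, EF_Vendor contracts=2) = 3; EF_Catering order = 3+8 = 11
ES_AV setup = 3; EF_AV setup = 3+3 = 6
ES_Stage build = 3; EF_Stage build = 3+4 = 7
ES_Marketing push = max(EF_Vendor contracts=2, EF_AV setup=6) = 6; EF_Marketing push = 6+15 = 21
ES_Ticketing = max(EF_AV setup=6, EF_Stage build=7) = 7; EF_Ticketing = 7+13 = 20
ES_Staff briefing = max(EF_Vendor contracts=2, EF_Permits=12, EF_Catering order=11, EF_Marketing push=21, EF_Ticketing=20) = 21; EF_Staff briefing = 21+13 = 34
Expected project duration μ = 34 weeks. Critical path: Venue booking → AV setup → Marketing push → Staff briefing.

Variance along critical path = 1.778 + 0.111 + 9.000 + 4.000 = 14.889; σ = √14.889 = 3.859 weeks.
Z = (28 − 34) / 3.859 = -1.555
P(T ≤ 28) = Φ(-1.555) ≈ 0.060

0.060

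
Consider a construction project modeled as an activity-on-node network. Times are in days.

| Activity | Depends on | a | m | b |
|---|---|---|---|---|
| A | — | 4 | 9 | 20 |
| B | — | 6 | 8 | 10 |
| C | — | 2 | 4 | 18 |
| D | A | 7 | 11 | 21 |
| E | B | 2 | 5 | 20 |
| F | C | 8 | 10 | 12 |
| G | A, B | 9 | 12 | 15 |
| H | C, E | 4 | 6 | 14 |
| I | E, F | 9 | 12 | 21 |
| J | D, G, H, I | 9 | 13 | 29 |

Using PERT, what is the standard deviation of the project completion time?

4.76 days

te_A = (4 + 4·9 + 20)/6 = 60/6 = 10; σ²_A = ((20−4)/6)² = 7.111
te_B = (6 + 4·8 + 10)/6 = 48/6 = 8; σ²_B = ((10−6)/6)² = 0.444
te_C = (2 + 4·4 + 18)/6 = 36/6 = 6; σ²_C = ((18−2)/6)² = 7.111
te_D = (7 + 4·11 + 21)/6 = 72/6 = 12; σ²_D = ((21−7)/6)² = 5.444
te_E = (2 + 4·5 + 20)/6 = 42/6 = 7; σ²_E = ((20−2)/6)² = 9.000
te_F = (8 + 4·10 + 12)/6 = 60/6 = 10; σ²_F = ((12−8)/6)² = 0.444
te_G = (9 + 4·12 + 15)/6 = 72/6 = 12; σ²_G = ((15−9)/6)² = 1.000
te_H = (4 + 4·6 + 14)/6 = 42/6 = 7; σ²_H = ((14−4)/6)² = 2.778
te_I = (9 + 4·12 + 21)/6 = 78/6 = 13; σ²_I = ((21−9)/6)² = 4.000
te_J = (9 + 4·13 + 29)/6 = 90/6 = 15; σ²_J = ((29−9)/6)² = 11.111

Forward pass:
ES_A = 0; EF_A = 10
ES_B = 0; EF_B = 8
ES_C = 0; EF_C = 6
ES_D = 10; EF_D = 10+12 = 22
ES_E = 8; EF_E = 8+7 = 15
ES_F = 6; EF_F = 6+10 = 16
ES_G = max(EF_A=10, EF_B=8) = 10; EF_G = 10+12 = 22
ES_H = max(EF_C=6, EF_E=15) = 15; EF_H = 15+7 = 22
ES_I = max(EF_E=15, EF_F=16) = 16; EF_I = 16+13 = 29
ES_J = max(EF_D=22, EF_G=22, EF_H=22, EF_I=29) = 29; EF_J = 29+15 = 44
Expected project duration μ = 44 days. Critical path: C → F → I → J.

Variance along critical path = 7.111 + 0.444 + 4.000 + 11.111 = 22.667
σ = √22.667 = 4.761 days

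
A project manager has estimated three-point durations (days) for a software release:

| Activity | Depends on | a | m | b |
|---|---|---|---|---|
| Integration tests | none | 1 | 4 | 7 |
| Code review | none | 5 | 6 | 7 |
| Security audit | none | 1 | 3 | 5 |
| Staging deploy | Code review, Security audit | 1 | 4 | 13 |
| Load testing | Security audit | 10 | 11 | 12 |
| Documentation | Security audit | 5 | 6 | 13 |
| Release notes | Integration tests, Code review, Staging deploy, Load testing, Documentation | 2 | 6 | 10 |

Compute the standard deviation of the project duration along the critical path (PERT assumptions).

1.53 days

te_Integration tests = (1 + 4·4 + 7)/6 = 24/6 = 4; σ²_Integration tests = ((7−1)/6)² = 1.000
te_Code review = (5 + 4·6 + 7)/6 = 36/6 = 6; σ²_Code review = ((7−5)/6)² = 0.111
te_Security audit = (1 + 4·3 + 5)/6 = 18/6 = 3; σ²_Security audit = ((5−1)/6)² = 0.444
te_Staging deploy = (1 + 4·4 + 13)/6 = 30/6 = 5; σ²_Staging deploy = ((13−1)/6)² = 4.000
te_Load testing = (10 + 4·11 + 12)/6 = 66/6 = 11; σ²_Load testing = ((12−10)/6)² = 0.111
te_Documentation = (5 + 4·6 + 13)/6 = 42/6 = 7; σ²_Documentation = ((13−5)/6)² = 1.778
te_Release notes = (2 + 4·6 + 10)/6 = 36/6 = 6; σ²_Release notes = ((10−2)/6)² = 1.778

Forward pass:
ES_Integration tests = 0; EF_Integration tests = 4
ES_Code review = 0; EF_Code review = 6
ES_Security audit = 0; EF_Security audit = 3
ES_Staging deploy = max(EF_Code review=6, EF_Security audit=3) = 6; EF_Staging deploy = 6+5 = 11
ES_Load testing = 3; EF_Load testing = 3+11 = 14
ES_Documentation = 3; EF_Documentation = 3+7 = 10
ES_Release notes = max(EF_Integration tests=4, EF_Code review=6, EF_Staging deploy=11, EF_Load testing=14, EF_Documentation=10) = 14; EF_Release notes = 14+6 = 20
Expected project duration μ = 20 days. Critical path: Security audit → Load testing → Release notes.

Variance along critical path = 0.444 + 0.111 + 1.778 = 2.333
σ = √2.333 = 1.528 days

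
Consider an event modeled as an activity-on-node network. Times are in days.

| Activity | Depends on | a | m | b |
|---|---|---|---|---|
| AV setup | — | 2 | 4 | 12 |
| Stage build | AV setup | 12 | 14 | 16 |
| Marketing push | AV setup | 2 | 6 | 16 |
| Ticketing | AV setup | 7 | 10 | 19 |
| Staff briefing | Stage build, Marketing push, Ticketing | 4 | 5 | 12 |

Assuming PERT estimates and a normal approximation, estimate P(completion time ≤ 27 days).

te_AV setup = (2 + 4·4 + 12)/6 = 30/6 = 5; σ²_AV setup = ((12−2)/6)² = 2.778
te_Stage build = (12 + 4·14 + 16)/6 = 84/6 = 14; σ²_Stage build = ((16−12)/6)² = 0.444
te_Marketing push = (2 + 4·6 + 16)/6 = 42/6 = 7; σ²_Marketing push = ((16−2)/6)² = 5.444
te_Ticketing = (7 + 4·10 + 19)/6 = 66/6 = 11; σ²_Ticketing = ((19−7)/6)² = 4.000
te_Staff briefing = (4 + 4·5 + 12)/6 = 36/6 = 6; σ²_Staff briefing = ((12−4)/6)² = 1.778

Forward pass:
ES_AV setup = 0; EF_AV setup = 5
ES_Stage build = 5; EF_Stage build = 5+14 = 19
ES_Marketing push = 5; EF_Marketing push = 5+7 = 12
ES_Ticketing = 5; EF_Ticketing = 5+11 = 16
ES_Staff briefing = max(EF_Stage build=19, EF_Marketing push=12, EF_Ticketing=16) = 19; EF_Staff briefing = 19+6 = 25
Expected project duration μ = 25 days. Critical path: AV setup → Stage build → Staff briefing.

Variance along critical path = 2.778 + 0.444 + 1.778 = 5.000; σ = √5.000 = 2.236 days.
Z = (27 − 25) / 2.236 = 0.894
P(T ≤ 27) = Φ(0.894) ≈ 0.814

0.814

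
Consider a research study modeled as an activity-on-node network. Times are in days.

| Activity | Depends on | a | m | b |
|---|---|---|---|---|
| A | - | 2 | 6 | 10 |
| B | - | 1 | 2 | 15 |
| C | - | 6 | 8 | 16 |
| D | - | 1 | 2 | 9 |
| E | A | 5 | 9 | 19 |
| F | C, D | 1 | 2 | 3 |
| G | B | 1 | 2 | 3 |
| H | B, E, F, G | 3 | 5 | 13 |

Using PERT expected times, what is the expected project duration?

te_A = (2 + 4·6 + 10)/6 = 36/6 = 6
te_B = (1 + 4·2 + 15)/6 = 24/6 = 4
te_C = (6 + 4·8 + 16)/6 = 54/6 = 9
te_D = (1 + 4·2 + 9)/6 = 18/6 = 3
te_E = (5 + 4·9 + 19)/6 = 60/6 = 10
te_F = (1 + 4·2 + 3)/6 = 12/6 = 2
te_G = (1 + 4·2 + 3)/6 = 12/6 = 2
te_H = (3 + 4·5 + 13)/6 = 36/6 = 6

Forward pass:
ES_A = 0; EF_A = 6
ES_B = 0; EF_B = 4
ES_C = 0; EF_C = 9
ES_D = 0; EF_D = 3
ES_E = 6; EF_E = 6+10 = 16
ES_F = max(EF_C=9, EF_D=3) = 9; EF_F = 9+2 = 11
ES_G = 4; EF_G = 4+2 = 6
ES_H = max(EF_B=4, EF_E=16, EF_F=11, EF_G=6) = 16; EF_H = 16+6 = 22
Expected project duration μ = 22 days. Critical path: A → E → H.

22 days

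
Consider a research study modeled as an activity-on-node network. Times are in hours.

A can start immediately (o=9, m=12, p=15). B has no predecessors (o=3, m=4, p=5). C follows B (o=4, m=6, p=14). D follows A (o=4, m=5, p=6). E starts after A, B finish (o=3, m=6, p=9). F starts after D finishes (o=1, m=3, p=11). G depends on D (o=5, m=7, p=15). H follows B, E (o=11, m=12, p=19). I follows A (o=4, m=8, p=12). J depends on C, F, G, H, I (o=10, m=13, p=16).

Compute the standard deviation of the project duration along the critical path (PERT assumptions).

te_A = (9 + 4·12 + 15)/6 = 72/6 = 12; σ²_A = ((15−9)/6)² = 1.000
te_B = (3 + 4·4 + 5)/6 = 24/6 = 4; σ²_B = ((5−3)/6)² = 0.111
te_C = (4 + 4·6 + 14)/6 = 42/6 = 7; σ²_C = ((14−4)/6)² = 2.778
te_D = (4 + 4·5 + 6)/6 = 30/6 = 5; σ²_D = ((6−4)/6)² = 0.111
te_E = (3 + 4·6 + 9)/6 = 36/6 = 6; σ²_E = ((9−3)/6)² = 1.000
te_F = (1 + 4·3 + 11)/6 = 24/6 = 4; σ²_F = ((11−1)/6)² = 2.778
te_G = (5 + 4·7 + 15)/6 = 48/6 = 8; σ²_G = ((15−5)/6)² = 2.778
te_H = (11 + 4·12 + 19)/6 = 78/6 = 13; σ²_H = ((19−11)/6)² = 1.778
te_I = (4 + 4·8 + 12)/6 = 48/6 = 8; σ²_I = ((12−4)/6)² = 1.778
te_J = (10 + 4·13 + 16)/6 = 78/6 = 13; σ²_J = ((16−10)/6)² = 1.000

Forward pass:
ES_A = 0; EF_A = 12
ES_B = 0; EF_B = 4
ES_C = 4; EF_C = 4+7 = 11
ES_D = 12; EF_D = 12+5 = 17
ES_E = max(EF_A=12, EF_B=4) = 12; EF_E = 12+6 = 18
ES_F = 17; EF_F = 17+4 = 21
ES_G = 17; EF_G = 17+8 = 25
ES_H = max(EF_B=4, EF_E=18) = 18; EF_H = 18+13 = 31
ES_I = 12; EF_I = 12+8 = 20
ES_J = max(EF_C=11, EF_F=21, EF_G=25, EF_H=31, EF_I=20) = 31; EF_J = 31+13 = 44
Expected project duration μ = 44 hours. Critical path: A → E → H → J.

Variance along critical path = 1.000 + 1.000 + 1.778 + 1.000 = 4.778
σ = √4.778 = 2.186 hours

2.19 hours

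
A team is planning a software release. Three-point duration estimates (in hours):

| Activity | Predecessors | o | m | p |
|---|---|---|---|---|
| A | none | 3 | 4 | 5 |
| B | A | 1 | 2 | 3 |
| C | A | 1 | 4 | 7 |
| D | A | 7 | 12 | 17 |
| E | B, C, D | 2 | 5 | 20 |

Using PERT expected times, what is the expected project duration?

te_A = (3 + 4·4 + 5)/6 = 24/6 = 4
te_B = (1 + 4·2 + 3)/6 = 12/6 = 2
te_C = (1 + 4·4 + 7)/6 = 24/6 = 4
te_D = (7 + 4·12 + 17)/6 = 72/6 = 12
te_E = (2 + 4·5 + 20)/6 = 42/6 = 7

Forward pass:
ES_A = 0; EF_A = 4
ES_B = 4; EF_B = 4+2 = 6
ES_C = 4; EF_C = 4+4 = 8
ES_D = 4; EF_D = 4+12 = 16
ES_E = max(EF_B=6, EF_C=8, EF_D=16) = 16; EF_E = 16+7 = 23
Expected project duration μ = 23 hours. Critical path: A → D → E.

23 hours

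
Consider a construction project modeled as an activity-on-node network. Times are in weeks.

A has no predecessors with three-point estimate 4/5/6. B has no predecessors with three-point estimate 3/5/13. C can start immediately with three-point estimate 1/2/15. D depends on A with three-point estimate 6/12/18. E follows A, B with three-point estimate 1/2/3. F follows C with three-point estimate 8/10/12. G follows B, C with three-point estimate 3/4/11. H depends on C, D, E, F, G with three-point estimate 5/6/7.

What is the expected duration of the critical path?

23 weeks

te_A = (4 + 4·5 + 6)/6 = 30/6 = 5
te_B = (3 + 4·5 + 13)/6 = 36/6 = 6
te_C = (1 + 4·2 + 15)/6 = 24/6 = 4
te_D = (6 + 4·12 + 18)/6 = 72/6 = 12
te_E = (1 + 4·2 + 3)/6 = 12/6 = 2
te_F = (8 + 4·10 + 12)/6 = 60/6 = 10
te_G = (3 + 4·4 + 11)/6 = 30/6 = 5
te_H = (5 + 4·6 + 7)/6 = 36/6 = 6

Forward pass:
ES_A = 0; EF_A = 5
ES_B = 0; EF_B = 6
ES_C = 0; EF_C = 4
ES_D = 5; EF_D = 5+12 = 17
ES_E = max(EF_A=5, EF_B=6) = 6; EF_E = 6+2 = 8
ES_F = 4; EF_F = 4+10 = 14
ES_G = max(EF_B=6, EF_C=4) = 6; EF_G = 6+5 = 11
ES_H = max(EF_C=4, EF_D=17, EF_E=8, EF_F=14, EF_G=11) = 17; EF_H = 17+6 = 23
Expected project duration μ = 23 weeks. Critical path: A → D → H.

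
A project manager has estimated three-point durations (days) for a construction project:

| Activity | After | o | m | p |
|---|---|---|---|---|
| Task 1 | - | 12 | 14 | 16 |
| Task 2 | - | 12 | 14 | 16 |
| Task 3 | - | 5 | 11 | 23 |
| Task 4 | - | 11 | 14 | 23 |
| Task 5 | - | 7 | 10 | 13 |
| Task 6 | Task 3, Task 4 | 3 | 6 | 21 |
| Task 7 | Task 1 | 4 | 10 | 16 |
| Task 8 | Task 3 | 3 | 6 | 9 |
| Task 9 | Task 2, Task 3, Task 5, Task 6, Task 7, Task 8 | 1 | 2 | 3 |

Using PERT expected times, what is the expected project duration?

26 days

te_Task 1 = (12 + 4·14 + 16)/6 = 84/6 = 14
te_Task 2 = (12 + 4·14 + 16)/6 = 84/6 = 14
te_Task 3 = (5 + 4·11 + 23)/6 = 72/6 = 12
te_Task 4 = (11 + 4·14 + 23)/6 = 90/6 = 15
te_Task 5 = (7 + 4·10 + 13)/6 = 60/6 = 10
te_Task 6 = (3 + 4·6 + 21)/6 = 48/6 = 8
te_Task 7 = (4 + 4·10 + 16)/6 = 60/6 = 10
te_Task 8 = (3 + 4·6 + 9)/6 = 36/6 = 6
te_Task 9 = (1 + 4·2 + 3)/6 = 12/6 = 2

Forward pass:
ES_Task 1 = 0; EF_Task 1 = 14
ES_Task 2 = 0; EF_Task 2 = 14
ES_Task 3 = 0; EF_Task 3 = 12
ES_Task 4 = 0; EF_Task 4 = 15
ES_Task 5 = 0; EF_Task 5 = 10
ES_Task 6 = max(EF_Task 3=12, EF_Task 4=15) = 15; EF_Task 6 = 15+8 = 23
ES_Task 7 = 14; EF_Task 7 = 14+10 = 24
ES_Task 8 = 12; EF_Task 8 = 12+6 = 18
ES_Task 9 = max(EF_Task 2=14, EF_Task 3=12, EF_Task 5=10, EF_Task 6=23, EF_Task 7=24, EF_Task 8=18) = 24; EF_Task 9 = 24+2 = 26
Expected project duration μ = 26 days. Critical path: Task 1 → Task 7 → Task 9.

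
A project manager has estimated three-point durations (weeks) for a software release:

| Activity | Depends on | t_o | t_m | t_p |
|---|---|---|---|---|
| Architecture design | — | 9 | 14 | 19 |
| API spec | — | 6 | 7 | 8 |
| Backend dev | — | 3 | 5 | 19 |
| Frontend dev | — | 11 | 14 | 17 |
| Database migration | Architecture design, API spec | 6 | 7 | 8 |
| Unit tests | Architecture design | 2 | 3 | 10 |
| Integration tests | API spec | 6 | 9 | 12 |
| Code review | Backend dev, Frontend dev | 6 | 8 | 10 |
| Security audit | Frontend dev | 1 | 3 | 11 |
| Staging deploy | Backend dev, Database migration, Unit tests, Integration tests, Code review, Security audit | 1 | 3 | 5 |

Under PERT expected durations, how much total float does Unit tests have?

te_Architecture design = (9 + 4·14 + 19)/6 = 84/6 = 14
te_API spec = (6 + 4·7 + 8)/6 = 42/6 = 7
te_Backend dev = (3 + 4·5 + 19)/6 = 42/6 = 7
te_Frontend dev = (11 + 4·14 + 17)/6 = 84/6 = 14
te_Database migration = (6 + 4·7 + 8)/6 = 42/6 = 7
te_Unit tests = (2 + 4·3 + 10)/6 = 24/6 = 4
te_Integration tests = (6 + 4·9 + 12)/6 = 54/6 = 9
te_Code review = (6 + 4·8 + 10)/6 = 48/6 = 8
te_Security audit = (1 + 4·3 + 11)/6 = 24/6 = 4
te_Staging deploy = (1 + 4·3 + 5)/6 = 18/6 = 3

Forward pass:
ES_Architecture design = 0; EF_Architecture design = 14
ES_API spec = 0; EF_API spec = 7
ES_Backend dev = 0; EF_Backend dev = 7
ES_Frontend dev = 0; EF_Frontend dev = 14
ES_Database migration = max(EF_Architecture design=14, EF_API spec=7) = 14; EF_Database migration = 14+7 = 21
ES_Unit tests = 14; EF_Unit tests = 14+4 = 18
ES_Integration tests = 7; EF_Integration tests = 7+9 = 16
ES_Code review = max(EF_Backend dev=7, EF_Frontend dev=14) = 14; EF_Code review = 14+8 = 22
ES_Security audit = 14; EF_Security audit = 14+4 = 18
ES_Staging deploy = max(EF_Backend dev=7, EF_Database migration=21, EF_Unit tests=18, EF_Integration tests=16, EF_Code review=22, EF_Security audit=18) = 22; EF_Staging deploy = 22+3 = 25
Expected project duration μ = 25 weeks. Critical path: Frontend dev → Code review → Staging deploy.

Backward pass:
LF_Staging deploy = 25; LS_Staging deploy = 25−3 = 22
LF_Security audit = LS_Staging deploy = 22; LS_Security audit = 22−4 = 18
LF_Code review = LS_Staging deploy = 22; LS_Code review = 22−8 = 14
LF_Integration tests = LS_Staging deploy = 22; LS_Integration tests = 22−9 = 13
LF_Unit tests = LS_Staging deploy = 22; LS_Unit tests = 22−4 = 18
LF_Database migration = LS_Staging deploy = 22; LS_Database migration = 22−7 = 15
LF_Frontend dev = min(LS_Code review=14, LS_Security audit=18) = 14; LS_Frontend dev = 14−14 = 0
LF_Backend dev = min(LS_Code review=14, LS_Staging deploy=22) = 14; LS_Backend dev = 14−7 = 7
LF_API spec = min(LS_Database migration=15, LS_Integration tests=13) = 13; LS_API spec = 13−7 = 6
LF_Architecture design = min(LS_Database migration=15, LS_Unit tests=18) = 15; LS_Architecture design = 15−14 = 1
Slack_Unit tests = LS_Unit tests − ES_Unit tests = 18 − 14 = 4

4 weeks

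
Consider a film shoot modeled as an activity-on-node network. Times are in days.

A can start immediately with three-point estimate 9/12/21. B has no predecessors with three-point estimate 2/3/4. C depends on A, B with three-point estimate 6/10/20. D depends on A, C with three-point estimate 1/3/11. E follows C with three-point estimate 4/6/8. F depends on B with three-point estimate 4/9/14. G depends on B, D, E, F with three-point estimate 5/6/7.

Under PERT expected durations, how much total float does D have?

2 days

te_A = (9 + 4·12 + 21)/6 = 78/6 = 13
te_B = (2 + 4·3 + 4)/6 = 18/6 = 3
te_C = (6 + 4·10 + 20)/6 = 66/6 = 11
te_D = (1 + 4·3 + 11)/6 = 24/6 = 4
te_E = (4 + 4·6 + 8)/6 = 36/6 = 6
te_F = (4 + 4·9 + 14)/6 = 54/6 = 9
te_G = (5 + 4·6 + 7)/6 = 36/6 = 6

Forward pass:
ES_A = 0; EF_A = 13
ES_B = 0; EF_B = 3
ES_C = max(EF_A=13, EF_B=3) = 13; EF_C = 13+11 = 24
ES_D = max(EF_A=13, EF_C=24) = 24; EF_D = 24+4 = 28
ES_E = 24; EF_E = 24+6 = 30
ES_F = 3; EF_F = 3+9 = 12
ES_G = max(EF_B=3, EF_D=28, EF_E=30, EF_F=12) = 30; EF_G = 30+6 = 36
Expected project duration μ = 36 days. Critical path: A → C → E → G.

Backward pass:
LF_G = 36; LS_G = 36−6 = 30
LF_F = LS_G = 30; LS_F = 30−9 = 21
LF_E = LS_G = 30; LS_E = 30−6 = 24
LF_D = LS_G = 30; LS_D = 30−4 = 26
LF_C = min(LS_D=26, LS_E=24) = 24; LS_C = 24−11 = 13
LF_B = min(LS_C=13, LS_F=21, LS_G=30) = 13; LS_B = 13−3 = 10
LF_A = min(LS_C=13, LS_D=26) = 13; LS_A = 13−13 = 0
Slack_D = LS_D − ES_D = 26 − 24 = 2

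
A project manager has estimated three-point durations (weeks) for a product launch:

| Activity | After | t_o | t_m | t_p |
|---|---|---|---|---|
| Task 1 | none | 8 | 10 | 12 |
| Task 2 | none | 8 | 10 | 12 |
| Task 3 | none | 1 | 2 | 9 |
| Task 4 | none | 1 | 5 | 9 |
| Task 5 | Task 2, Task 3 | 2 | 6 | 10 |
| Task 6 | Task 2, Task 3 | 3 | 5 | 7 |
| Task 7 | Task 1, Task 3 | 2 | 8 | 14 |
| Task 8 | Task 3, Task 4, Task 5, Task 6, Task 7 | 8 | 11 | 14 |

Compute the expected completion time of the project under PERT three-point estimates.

29 weeks

te_Task 1 = (8 + 4·10 + 12)/6 = 60/6 = 10
te_Task 2 = (8 + 4·10 + 12)/6 = 60/6 = 10
te_Task 3 = (1 + 4·2 + 9)/6 = 18/6 = 3
te_Task 4 = (1 + 4·5 + 9)/6 = 30/6 = 5
te_Task 5 = (2 + 4·6 + 10)/6 = 36/6 = 6
te_Task 6 = (3 + 4·5 + 7)/6 = 30/6 = 5
te_Task 7 = (2 + 4·8 + 14)/6 = 48/6 = 8
te_Task 8 = (8 + 4·11 + 14)/6 = 66/6 = 11

Forward pass:
ES_Task 1 = 0; EF_Task 1 = 10
ES_Task 2 = 0; EF_Task 2 = 10
ES_Task 3 = 0; EF_Task 3 = 3
ES_Task 4 = 0; EF_Task 4 = 5
ES_Task 5 = max(EF_Task 2=10, EF_Task 3=3) = 10; EF_Task 5 = 10+6 = 16
ES_Task 6 = max(EF_Task 2=10, EF_Task 3=3) = 10; EF_Task 6 = 10+5 = 15
ES_Task 7 = max(EF_Task 1=10, EF_Task 3=3) = 10; EF_Task 7 = 10+8 = 18
ES_Task 8 = max(EF_Task 3=3, EF_Task 4=5, EF_Task 5=16, EF_Task 6=15, EF_Task 7=18) = 18; EF_Task 8 = 18+11 = 29
Expected project duration μ = 29 weeks. Critical path: Task 1 → Task 7 → Task 8.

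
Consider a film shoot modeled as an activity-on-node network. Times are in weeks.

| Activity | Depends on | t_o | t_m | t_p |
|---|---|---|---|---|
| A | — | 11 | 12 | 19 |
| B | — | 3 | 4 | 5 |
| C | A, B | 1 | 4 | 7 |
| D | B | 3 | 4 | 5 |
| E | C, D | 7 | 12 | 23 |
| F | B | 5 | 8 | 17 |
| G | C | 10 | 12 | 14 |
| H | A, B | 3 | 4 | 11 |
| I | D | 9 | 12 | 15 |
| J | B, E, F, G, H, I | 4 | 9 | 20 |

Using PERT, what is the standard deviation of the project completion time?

te_A = (11 + 4·12 + 19)/6 = 78/6 = 13; σ²_A = ((19−11)/6)² = 1.778
te_B = (3 + 4·4 + 5)/6 = 24/6 = 4; σ²_B = ((5−3)/6)² = 0.111
te_C = (1 + 4·4 + 7)/6 = 24/6 = 4; σ²_C = ((7−1)/6)² = 1.000
te_D = (3 + 4·4 + 5)/6 = 24/6 = 4; σ²_D = ((5−3)/6)² = 0.111
te_E = (7 + 4·12 + 23)/6 = 78/6 = 13; σ²_E = ((23−7)/6)² = 7.111
te_F = (5 + 4·8 + 17)/6 = 54/6 = 9; σ²_F = ((17−5)/6)² = 4.000
te_G = (10 + 4·12 + 14)/6 = 72/6 = 12; σ²_G = ((14−10)/6)² = 0.444
te_H = (3 + 4·4 + 11)/6 = 30/6 = 5; σ²_H = ((11−3)/6)² = 1.778
te_I = (9 + 4·12 + 15)/6 = 72/6 = 12; σ²_I = ((15−9)/6)² = 1.000
te_J = (4 + 4·9 + 20)/6 = 60/6 = 10; σ²_J = ((20−4)/6)² = 7.111

Forward pass:
ES_A = 0; EF_A = 13
ES_B = 0; EF_B = 4
ES_C = max(EF_A=13, EF_B=4) = 13; EF_C = 13+4 = 17
ES_D = 4; EF_D = 4+4 = 8
ES_E = max(EF_C=17, EF_D=8) = 17; EF_E = 17+13 = 30
ES_F = 4; EF_F = 4+9 = 13
ES_G = 17; EF_G = 17+12 = 29
ES_H = max(EF_A=13, EF_B=4) = 13; EF_H = 13+5 = 18
ES_I = 8; EF_I = 8+12 = 20
ES_J = max(EF_B=4, EF_E=30, EF_F=13, EF_G=29, EF_H=18, EF_I=20) = 30; EF_J = 30+10 = 40
Expected project duration μ = 40 weeks. Critical path: A → C → E → J.

Variance along critical path = 1.778 + 1.000 + 7.111 + 7.111 = 17.000
σ = √17.000 = 4.123 weeks

4.12 weeks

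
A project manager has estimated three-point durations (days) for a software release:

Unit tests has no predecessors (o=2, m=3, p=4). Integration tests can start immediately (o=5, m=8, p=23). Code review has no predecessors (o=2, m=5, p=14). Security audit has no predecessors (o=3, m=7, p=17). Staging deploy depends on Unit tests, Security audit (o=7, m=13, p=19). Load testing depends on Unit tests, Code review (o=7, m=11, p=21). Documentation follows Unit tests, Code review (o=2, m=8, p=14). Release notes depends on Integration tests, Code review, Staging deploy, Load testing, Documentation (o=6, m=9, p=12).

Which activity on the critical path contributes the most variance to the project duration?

te_Unit tests = (2 + 4·3 + 4)/6 = 18/6 = 3; σ²_Unit tests = ((4−2)/6)² = 0.111
te_Integration tests = (5 + 4·8 + 23)/6 = 60/6 = 10; σ²_Integration tests = ((23−5)/6)² = 9.000
te_Code review = (2 + 4·5 + 14)/6 = 36/6 = 6; σ²_Code review = ((14−2)/6)² = 4.000
te_Security audit = (3 + 4·7 + 17)/6 = 48/6 = 8; σ²_Security audit = ((17−3)/6)² = 5.444
te_Staging deploy = (7 + 4·13 + 19)/6 = 78/6 = 13; σ²_Staging deploy = ((19−7)/6)² = 4.000
te_Load testing = (7 + 4·11 + 21)/6 = 72/6 = 12; σ²_Load testing = ((21−7)/6)² = 5.444
te_Documentation = (2 + 4·8 + 14)/6 = 48/6 = 8; σ²_Documentation = ((14−2)/6)² = 4.000
te_Release notes = (6 + 4·9 + 12)/6 = 54/6 = 9; σ²_Release notes = ((12−6)/6)² = 1.000

Forward pass:
ES_Unit tests = 0; EF_Unit tests = 3
ES_Integration tests = 0; EF_Integration tests = 10
ES_Code review = 0; EF_Code review = 6
ES_Security audit = 0; EF_Security audit = 8
ES_Staging deploy = max(EF_Unit tests=3, EF_Security audit=8) = 8; EF_Staging deploy = 8+13 = 21
ES_Load testing = max(EF_Unit tests=3, EF_Code review=6) = 6; EF_Load testing = 6+12 = 18
ES_Documentation = max(EF_Unit tests=3, EF_Code review=6) = 6; EF_Documentation = 6+8 = 14
ES_Release notes = max(EF_Integration tests=10, EF_Code review=6, EF_Staging deploy=21, EF_Load testing=18, EF_Documentation=14) = 21; EF_Release notes = 21+9 = 30
Expected project duration μ = 30 days. Critical path: Security audit → Staging deploy → Release notes.

Variances on critical path: σ²_Security audit=5.444, σ²_Staging deploy=4.000, σ²_Release notes=1.000.
Largest is σ²_Security audit = 5.444.

Security audit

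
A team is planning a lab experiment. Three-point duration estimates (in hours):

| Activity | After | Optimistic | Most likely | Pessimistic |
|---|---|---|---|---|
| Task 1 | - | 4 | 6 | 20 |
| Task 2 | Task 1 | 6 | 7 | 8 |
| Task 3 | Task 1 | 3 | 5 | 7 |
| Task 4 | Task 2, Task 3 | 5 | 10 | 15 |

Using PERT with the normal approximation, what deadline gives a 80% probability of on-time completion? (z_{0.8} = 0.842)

te_Task 1 = (4 + 4·6 + 20)/6 = 48/6 = 8; σ²_Task 1 = ((20−4)/6)² = 7.111
te_Task 2 = (6 + 4·7 + 8)/6 = 42/6 = 7; σ²_Task 2 = ((8−6)/6)² = 0.111
te_Task 3 = (3 + 4·5 + 7)/6 = 30/6 = 5; σ²_Task 3 = ((7−3)/6)² = 0.444
te_Task 4 = (5 + 4·10 + 15)/6 = 60/6 = 10; σ²_Task 4 = ((15−5)/6)² = 2.778

Forward pass:
ES_Task 1 = 0; EF_Task 1 = 8
ES_Task 2 = 8; EF_Task 2 = 8+7 = 15
ES_Task 3 = 8; EF_Task 3 = 8+5 = 13
ES_Task 4 = max(EF_Task 2=15, EF_Task 3=13) = 15; EF_Task 4 = 15+10 = 25
Expected project duration μ = 25 hours. Critical path: Task 1 → Task 2 → Task 4.

Variance along critical path = 7.111 + 0.111 + 2.778 = 10.000; σ = 3.162 hours.
D = μ + z·σ = 25 + 0.842·3.162 = 27.7 hours

27.7 hours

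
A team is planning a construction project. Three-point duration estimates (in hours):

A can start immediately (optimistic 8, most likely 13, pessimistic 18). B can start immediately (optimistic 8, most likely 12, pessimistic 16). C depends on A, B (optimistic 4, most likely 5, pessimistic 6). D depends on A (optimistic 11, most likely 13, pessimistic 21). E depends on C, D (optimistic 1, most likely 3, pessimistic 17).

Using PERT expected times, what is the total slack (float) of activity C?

9 hours

te_A = (8 + 4·13 + 18)/6 = 78/6 = 13
te_B = (8 + 4·12 + 16)/6 = 72/6 = 12
te_C = (4 + 4·5 + 6)/6 = 30/6 = 5
te_D = (11 + 4·13 + 21)/6 = 84/6 = 14
te_E = (1 + 4·3 + 17)/6 = 30/6 = 5

Forward pass:
ES_A = 0; EF_A = 13
ES_B = 0; EF_B = 12
ES_C = max(EF_A=13, EF_B=12) = 13; EF_C = 13+5 = 18
ES_D = 13; EF_D = 13+14 = 27
ES_E = max(EF_C=18, EF_D=27) = 27; EF_E = 27+5 = 32
Expected project duration μ = 32 hours. Critical path: A → D → E.

Backward pass:
LF_E = 32; LS_E = 32−5 = 27
LF_D = LS_E = 27; LS_D = 27−14 = 13
LF_C = LS_E = 27; LS_C = 27−5 = 22
LF_B = LS_C = 22; LS_B = 22−12 = 10
LF_A = min(LS_C=22, LS_D=13) = 13; LS_A = 13−13 = 0
Slack_C = LS_C − ES_C = 22 − 13 = 9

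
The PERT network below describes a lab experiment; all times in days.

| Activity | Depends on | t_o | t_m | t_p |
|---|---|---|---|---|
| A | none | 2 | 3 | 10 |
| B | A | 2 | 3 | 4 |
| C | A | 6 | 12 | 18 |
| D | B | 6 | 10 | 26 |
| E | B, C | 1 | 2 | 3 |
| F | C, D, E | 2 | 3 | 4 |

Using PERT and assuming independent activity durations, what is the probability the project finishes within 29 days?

0.973

te_A = (2 + 4·3 + 10)/6 = 24/6 = 4; σ²_A = ((10−2)/6)² = 1.778
te_B = (2 + 4·3 + 4)/6 = 18/6 = 3; σ²_B = ((4−2)/6)² = 0.111
te_C = (6 + 4·12 + 18)/6 = 72/6 = 12; σ²_C = ((18−6)/6)² = 4.000
te_D = (6 + 4·10 + 26)/6 = 72/6 = 12; σ²_D = ((26−6)/6)² = 11.111
te_E = (1 + 4·2 + 3)/6 = 12/6 = 2; σ²_E = ((3−1)/6)² = 0.111
te_F = (2 + 4·3 + 4)/6 = 18/6 = 3; σ²_F = ((4−2)/6)² = 0.111

Forward pass:
ES_A = 0; EF_A = 4
ES_B = 4; EF_B = 4+3 = 7
ES_C = 4; EF_C = 4+12 = 16
ES_D = 7; EF_D = 7+12 = 19
ES_E = max(EF_B=7, EF_C=16) = 16; EF_E = 16+2 = 18
ES_F = max(EF_C=16, EF_D=19, EF_E=18) = 19; EF_F = 19+3 = 22
Expected project duration μ = 22 days. Critical path: A → B → D → F.

Variance along critical path = 1.778 + 0.111 + 11.111 + 0.111 = 13.111; σ = √13.111 = 3.621 days.
Z = (29 − 22) / 3.621 = 1.933
P(T ≤ 29) = Φ(1.933) ≈ 0.973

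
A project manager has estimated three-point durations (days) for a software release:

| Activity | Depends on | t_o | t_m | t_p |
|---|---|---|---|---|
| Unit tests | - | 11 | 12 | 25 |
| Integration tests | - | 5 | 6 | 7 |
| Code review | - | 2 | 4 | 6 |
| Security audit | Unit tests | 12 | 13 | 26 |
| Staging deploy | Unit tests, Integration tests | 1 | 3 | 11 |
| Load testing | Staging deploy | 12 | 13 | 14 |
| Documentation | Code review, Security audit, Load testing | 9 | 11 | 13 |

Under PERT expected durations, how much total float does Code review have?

te_Unit tests = (11 + 4·12 + 25)/6 = 84/6 = 14
te_Integration tests = (5 + 4·6 + 7)/6 = 36/6 = 6
te_Code review = (2 + 4·4 + 6)/6 = 24/6 = 4
te_Security audit = (12 + 4·13 + 26)/6 = 90/6 = 15
te_Staging deploy = (1 + 4·3 + 11)/6 = 24/6 = 4
te_Load testing = (12 + 4·13 + 14)/6 = 78/6 = 13
te_Documentation = (9 + 4·11 + 13)/6 = 66/6 = 11

Forward pass:
ES_Unit tests = 0; EF_Unit tests = 14
ES_Integration tests = 0; EF_Integration tests = 6
ES_Code review = 0; EF_Code review = 4
ES_Security audit = 14; EF_Security audit = 14+15 = 29
ES_Staging deploy = max(EF_Unit tests=14, EF_Integration tests=6) = 14; EF_Staging deploy = 14+4 = 18
ES_Load testing = 18; EF_Load testing = 18+13 = 31
ES_Documentation = max(EF_Code review=4, EF_Security audit=29, EF_Load testing=31) = 31; EF_Documentation = 31+11 = 42
Expected project duration μ = 42 days. Critical path: Unit tests → Staging deploy → Load testing → Documentation.

Backward pass:
LF_Documentation = 42; LS_Documentation = 42−11 = 31
LF_Load testing = LS_Documentation = 31; LS_Load testing = 31−13 = 18
LF_Staging deploy = LS_Load testing = 18; LS_Staging deploy = 18−4 = 14
LF_Security audit = LS_Documentation = 31; LS_Security audit = 31−15 = 16
LF_Code review = LS_Documentation = 31; LS_Code review = 31−4 = 27
LF_Integration tests = LS_Staging deploy = 14; LS_Integration tests = 14−6 = 8
LF_Unit tests = min(LS_Security audit=16, LS_Staging deploy=14) = 14; LS_Unit tests = 14−14 = 0
Slack_Code review = LS_Code review − ES_Code review = 27 − 0 = 27

27 days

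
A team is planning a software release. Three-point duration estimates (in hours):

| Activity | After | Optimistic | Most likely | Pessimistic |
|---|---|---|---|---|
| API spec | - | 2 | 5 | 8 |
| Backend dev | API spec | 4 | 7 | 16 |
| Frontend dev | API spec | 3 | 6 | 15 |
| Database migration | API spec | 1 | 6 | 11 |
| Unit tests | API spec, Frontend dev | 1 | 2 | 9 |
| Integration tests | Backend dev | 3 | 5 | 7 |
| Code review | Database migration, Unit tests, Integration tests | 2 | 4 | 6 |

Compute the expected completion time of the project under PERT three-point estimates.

22 hours

te_API spec = (2 + 4·5 + 8)/6 = 30/6 = 5
te_Backend dev = (4 + 4·7 + 16)/6 = 48/6 = 8
te_Frontend dev = (3 + 4·6 + 15)/6 = 42/6 = 7
te_Database migration = (1 + 4·6 + 11)/6 = 36/6 = 6
te_Unit tests = (1 + 4·2 + 9)/6 = 18/6 = 3
te_Integration tests = (3 + 4·5 + 7)/6 = 30/6 = 5
te_Code review = (2 + 4·4 + 6)/6 = 24/6 = 4

Forward pass:
ES_API spec = 0; EF_API spec = 5
ES_Backend dev = 5; EF_Backend dev = 5+8 = 13
ES_Frontend dev = 5; EF_Frontend dev = 5+7 = 12
ES_Database migration = 5; EF_Database migration = 5+6 = 11
ES_Unit tests = max(EF_API spec=5, EF_Frontend dev=12) = 12; EF_Unit tests = 12+3 = 15
ES_Integration tests = 13; EF_Integration tests = 13+5 = 18
ES_Code review = max(EF_Database migration=11, EF_Unit tests=15, EF_Integration tests=18) = 18; EF_Code review = 18+4 = 22
Expected project duration μ = 22 hours. Critical path: API spec → Backend dev → Integration tests → Code review.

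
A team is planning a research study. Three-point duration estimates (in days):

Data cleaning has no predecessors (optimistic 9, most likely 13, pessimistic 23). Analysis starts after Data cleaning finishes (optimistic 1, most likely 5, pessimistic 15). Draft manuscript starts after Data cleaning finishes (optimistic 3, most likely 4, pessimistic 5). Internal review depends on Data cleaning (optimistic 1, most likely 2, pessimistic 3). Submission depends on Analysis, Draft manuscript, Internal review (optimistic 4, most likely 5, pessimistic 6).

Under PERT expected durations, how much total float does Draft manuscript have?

2 days

te_Data cleaning = (9 + 4·13 + 23)/6 = 84/6 = 14
te_Analysis = (1 + 4·5 + 15)/6 = 36/6 = 6
te_Draft manuscript = (3 + 4·4 + 5)/6 = 24/6 = 4
te_Internal review = (1 + 4·2 + 3)/6 = 12/6 = 2
te_Submission = (4 + 4·5 + 6)/6 = 30/6 = 5

Forward pass:
ES_Data cleaning = 0; EF_Data cleaning = 14
ES_Analysis = 14; EF_Analysis = 14+6 = 20
ES_Draft manuscript = 14; EF_Draft manuscript = 14+4 = 18
ES_Internal review = 14; EF_Internal review = 14+2 = 16
ES_Submission = max(EF_Analysis=20, EF_Draft manuscript=18, EF_Internal review=16) = 20; EF_Submission = 20+5 = 25
Expected project duration μ = 25 days. Critical path: Data cleaning → Analysis → Submission.

Backward pass:
LF_Submission = 25; LS_Submission = 25−5 = 20
LF_Internal review = LS_Submission = 20; LS_Internal review = 20−2 = 18
LF_Draft manuscript = LS_Submission = 20; LS_Draft manuscript = 20−4 = 16
LF_Analysis = LS_Submission = 20; LS_Analysis = 20−6 = 14
LF_Data cleaning = min(LS_Analysis=14, LS_Draft manuscript=16, LS_Internal review=18) = 14; LS_Data cleaning = 14−14 = 0
Slack_Draft manuscript = LS_Draft manuscript − ES_Draft manuscript = 16 − 14 = 2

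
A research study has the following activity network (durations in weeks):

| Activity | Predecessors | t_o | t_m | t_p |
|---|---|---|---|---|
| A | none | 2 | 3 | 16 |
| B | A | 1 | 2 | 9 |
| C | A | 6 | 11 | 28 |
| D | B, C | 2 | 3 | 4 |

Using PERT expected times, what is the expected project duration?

te_A = (2 + 4·3 + 16)/6 = 30/6 = 5
te_B = (1 + 4·2 + 9)/6 = 18/6 = 3
te_C = (6 + 4·11 + 28)/6 = 78/6 = 13
te_D = (2 + 4·3 + 4)/6 = 18/6 = 3

Forward pass:
ES_A = 0; EF_A = 5
ES_B = 5; EF_B = 5+3 = 8
ES_C = 5; EF_C = 5+13 = 18
ES_D = max(EF_B=8, EF_C=18) = 18; EF_D = 18+3 = 21
Expected project duration μ = 21 weeks. Critical path: A → C → D.

21 weeks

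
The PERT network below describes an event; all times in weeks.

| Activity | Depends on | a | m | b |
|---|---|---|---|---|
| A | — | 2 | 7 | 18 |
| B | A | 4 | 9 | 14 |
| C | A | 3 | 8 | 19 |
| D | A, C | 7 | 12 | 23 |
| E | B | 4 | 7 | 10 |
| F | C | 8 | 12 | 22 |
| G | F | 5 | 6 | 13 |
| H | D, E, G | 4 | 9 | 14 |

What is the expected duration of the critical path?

46 weeks

te_A = (2 + 4·7 + 18)/6 = 48/6 = 8
te_B = (4 + 4·9 + 14)/6 = 54/6 = 9
te_C = (3 + 4·8 + 19)/6 = 54/6 = 9
te_D = (7 + 4·12 + 23)/6 = 78/6 = 13
te_E = (4 + 4·7 + 10)/6 = 42/6 = 7
te_F = (8 + 4·12 + 22)/6 = 78/6 = 13
te_G = (5 + 4·6 + 13)/6 = 42/6 = 7
te_H = (4 + 4·9 + 14)/6 = 54/6 = 9

Forward pass:
ES_A = 0; EF_A = 8
ES_B = 8; EF_B = 8+9 = 17
ES_C = 8; EF_C = 8+9 = 17
ES_D = max(EF_A=8, EF_C=17) = 17; EF_D = 17+13 = 30
ES_E = 17; EF_E = 17+7 = 24
ES_F = 17; EF_F = 17+13 = 30
ES_G = 30; EF_G = 30+7 = 37
ES_H = max(EF_D=30, EF_E=24, EF_G=37) = 37; EF_H = 37+9 = 46
Expected project duration μ = 46 weeks. Critical path: A → C → F → G → H.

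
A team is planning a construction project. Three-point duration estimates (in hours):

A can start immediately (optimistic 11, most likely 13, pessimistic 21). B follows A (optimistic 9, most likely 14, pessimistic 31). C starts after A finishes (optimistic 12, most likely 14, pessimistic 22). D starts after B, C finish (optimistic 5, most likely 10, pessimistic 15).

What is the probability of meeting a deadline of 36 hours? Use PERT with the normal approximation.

te_A = (11 + 4·13 + 21)/6 = 84/6 = 14; σ²_A = ((21−11)/6)² = 2.778
te_B = (9 + 4·14 + 31)/6 = 96/6 = 16; σ²_B = ((31−9)/6)² = 13.444
te_C = (12 + 4·14 + 22)/6 = 90/6 = 15; σ²_C = ((22−12)/6)² = 2.778
te_D = (5 + 4·10 + 15)/6 = 60/6 = 10; σ²_D = ((15−5)/6)² = 2.778

Forward pass:
ES_A = 0; EF_A = 14
ES_B = 14; EF_B = 14+16 = 30
ES_C = 14; EF_C = 14+15 = 29
ES_D = max(EF_B=30, EF_C=29) = 30; EF_D = 30+10 = 40
Expected project duration μ = 40 hours. Critical path: A → B → D.

Variance along critical path = 2.778 + 13.444 + 2.778 = 19.000; σ = √19.000 = 4.359 hours.
Z = (36 − 40) / 4.359 = -0.918
P(T ≤ 36) = Φ(-0.918) ≈ 0.179

0.179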